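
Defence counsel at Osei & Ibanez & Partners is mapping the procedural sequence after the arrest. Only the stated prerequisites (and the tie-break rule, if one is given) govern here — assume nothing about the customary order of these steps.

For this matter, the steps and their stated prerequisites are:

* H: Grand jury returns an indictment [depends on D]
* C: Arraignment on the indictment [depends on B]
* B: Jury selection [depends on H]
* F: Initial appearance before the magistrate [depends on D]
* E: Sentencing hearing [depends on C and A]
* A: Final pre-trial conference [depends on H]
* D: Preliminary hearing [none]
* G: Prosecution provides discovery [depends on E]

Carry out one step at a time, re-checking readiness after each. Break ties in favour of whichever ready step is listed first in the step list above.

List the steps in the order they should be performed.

D is the only step with nothing outstanding, so it goes first.
H and F are both available; H is listed earlier → H.
B and A now also ready, so the ready set is {B, F, A}; B is listed earlier → B.
C now also ready, so the ready set is {C, F, A}; C is listed earlier → C.
Ready: F and A. F is listed earlier → F.
A is the only step now ready → A.
E is the only step now ready → E.
G needed E, now all done → G.

D, H, B, C, F, A, E, G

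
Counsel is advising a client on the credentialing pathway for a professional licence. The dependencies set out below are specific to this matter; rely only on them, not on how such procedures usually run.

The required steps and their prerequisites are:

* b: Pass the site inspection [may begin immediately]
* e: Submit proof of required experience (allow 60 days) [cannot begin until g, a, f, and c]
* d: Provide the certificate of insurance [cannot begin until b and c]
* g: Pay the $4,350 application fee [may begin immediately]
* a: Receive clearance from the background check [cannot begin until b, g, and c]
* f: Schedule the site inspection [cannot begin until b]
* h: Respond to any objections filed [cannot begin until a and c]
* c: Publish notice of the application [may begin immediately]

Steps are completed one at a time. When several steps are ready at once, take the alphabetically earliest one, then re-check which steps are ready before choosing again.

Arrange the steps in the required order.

b, c, d, f, g, a, e, h

Nothing is required for b, c and g. b has the earlier label → b first.
f now also ready, so the ready set is {c, f, g}; c has the earlier label → c.
d now also ready, so the ready set is {d, f, g}; d has the earlier label → d.
Ready: f and g. f has the earlier label → f.
Next only g has its prerequisites met → g.
a needed b, c and g, now all done → a.
Ready: e and h. e has the earlier label → e.
h needed a and c, now all done → h.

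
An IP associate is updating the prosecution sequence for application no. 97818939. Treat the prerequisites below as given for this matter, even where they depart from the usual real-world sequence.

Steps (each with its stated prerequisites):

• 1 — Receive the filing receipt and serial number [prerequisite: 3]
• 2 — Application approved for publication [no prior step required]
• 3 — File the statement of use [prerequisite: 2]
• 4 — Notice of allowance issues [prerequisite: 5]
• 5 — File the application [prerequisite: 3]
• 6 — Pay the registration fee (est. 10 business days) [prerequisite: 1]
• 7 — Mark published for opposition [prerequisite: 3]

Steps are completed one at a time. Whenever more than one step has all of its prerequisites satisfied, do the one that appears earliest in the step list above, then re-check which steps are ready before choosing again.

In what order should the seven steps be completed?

2 has no prerequisites → 2 first.
3 needed 2, now all done → 3.
Ready: 1, 5 and 7. 1 is listed earlier → 1.
Now 5, 6 and 7 have their prerequisites met. 5 is listed earlier, so 5 next.
4 now also ready, so the ready set is {4, 6, 7}; 4 is listed earlier → 4.
Now 6 and 7 have their prerequisites met. 6 is listed earlier, so 6 next.
7 needed 3, now all done → 7.

2 3 1 5 4 6 7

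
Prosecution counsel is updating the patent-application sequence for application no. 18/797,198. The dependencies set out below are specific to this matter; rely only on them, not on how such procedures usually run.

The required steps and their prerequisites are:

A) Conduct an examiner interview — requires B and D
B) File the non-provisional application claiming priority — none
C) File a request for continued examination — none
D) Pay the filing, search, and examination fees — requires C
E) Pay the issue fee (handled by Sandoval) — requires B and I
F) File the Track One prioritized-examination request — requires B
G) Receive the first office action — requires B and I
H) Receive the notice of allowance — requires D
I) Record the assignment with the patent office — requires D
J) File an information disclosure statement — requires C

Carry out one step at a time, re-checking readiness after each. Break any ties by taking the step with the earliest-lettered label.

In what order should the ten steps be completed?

B → C → D → A → F → H → I → E → G → J

Nothing is required for B and C. B has the earlier label → B first.
C and F are both available; C has the earlier label → C.
D and J now also ready, so the ready set is {D, F, J}; D has the earlier label → D.
A, F, H, I and J are all available; A has the earlier label → A.
Ready: F, H, I and J. F has the earlier label → F.
H, I and J are all available; H has the earlier label → H.
I and J are both available; I has the earlier label → I.
E and G now also ready, so the ready set is {E, G, J}; E has the earlier label → E.
Now G and J have their prerequisites met. G has the earlier label, so G next.
Next only J has its prerequisites met → J.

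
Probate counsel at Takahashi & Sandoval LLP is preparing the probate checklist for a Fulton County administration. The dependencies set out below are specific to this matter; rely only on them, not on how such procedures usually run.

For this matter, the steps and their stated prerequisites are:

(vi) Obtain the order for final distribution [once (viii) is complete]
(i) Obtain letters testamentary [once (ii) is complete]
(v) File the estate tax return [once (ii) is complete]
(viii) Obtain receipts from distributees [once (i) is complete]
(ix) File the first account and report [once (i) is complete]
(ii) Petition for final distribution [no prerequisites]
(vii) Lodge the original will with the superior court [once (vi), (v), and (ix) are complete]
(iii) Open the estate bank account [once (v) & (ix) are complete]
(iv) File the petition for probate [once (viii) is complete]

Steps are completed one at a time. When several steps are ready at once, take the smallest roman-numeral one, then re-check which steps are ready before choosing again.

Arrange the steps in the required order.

(ii) has no prerequisites → (ii) first.
(i) and (v) are both available; (i) has the earlier label → (i).
(v), (viii) and (ix) are all available; (v) has the earlier label → (v).
Now (viii) and (ix) have their prerequisites met. (viii) has the earlier label, so (viii) next.
(iv), (vi) and (ix) are all available; (iv) has the earlier label → (iv).
(vi) and (ix) are both available; (vi) has the earlier label → (vi).
(ix) needed (i), now all done → (ix).
Ready: (iii) and (vii). (iii) has the earlier label → (iii).
Next only (vii) has its prerequisites met → (vii).

(ii) → (i) → (v) → (viii) → (iv) → (vi) → (ix) → (iii) → (vii)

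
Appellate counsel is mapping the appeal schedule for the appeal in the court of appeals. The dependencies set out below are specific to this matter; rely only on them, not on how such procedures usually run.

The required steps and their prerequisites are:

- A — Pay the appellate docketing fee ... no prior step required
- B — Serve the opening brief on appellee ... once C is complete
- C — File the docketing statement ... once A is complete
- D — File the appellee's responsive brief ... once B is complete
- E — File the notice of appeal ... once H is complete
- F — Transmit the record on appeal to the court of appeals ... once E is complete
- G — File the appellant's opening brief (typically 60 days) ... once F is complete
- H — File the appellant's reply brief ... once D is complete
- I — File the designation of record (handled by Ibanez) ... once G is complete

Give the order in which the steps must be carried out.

A, C, B, D, H, E, F, G, I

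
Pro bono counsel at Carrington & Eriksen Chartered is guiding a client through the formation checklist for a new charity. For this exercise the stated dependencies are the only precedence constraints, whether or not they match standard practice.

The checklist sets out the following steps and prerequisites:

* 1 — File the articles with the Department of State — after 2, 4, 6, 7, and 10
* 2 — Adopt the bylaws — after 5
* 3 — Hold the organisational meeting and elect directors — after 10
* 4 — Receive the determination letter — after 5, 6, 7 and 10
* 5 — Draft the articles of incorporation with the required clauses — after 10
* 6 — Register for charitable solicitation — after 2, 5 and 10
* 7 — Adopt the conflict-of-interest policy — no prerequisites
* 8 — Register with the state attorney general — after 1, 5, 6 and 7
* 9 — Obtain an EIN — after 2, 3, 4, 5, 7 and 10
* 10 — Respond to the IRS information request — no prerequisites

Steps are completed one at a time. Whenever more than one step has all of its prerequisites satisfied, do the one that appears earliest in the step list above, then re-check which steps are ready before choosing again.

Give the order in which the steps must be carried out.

7 10 3 5 2 6 4 1 8 9

Nothing is required for 7 and 10. 7 is listed earlier → 7 first.
10 is the only step now ready → 10.
3 and 5 are both available; 3 is listed earlier → 3.
5 is the only step now ready → 5.
2 needed 5, now all done → 2.
6 is the only step now ready → 6.
Next only 4 has its prerequisites met → 4.
1 and 9 are both available; 1 is listed earlier → 1.
8 now also ready, so the ready set is {8, 9}; 8 is listed earlier → 8.
9 needed 2, 3, 4, 5, 7 and 10, now all done → 9.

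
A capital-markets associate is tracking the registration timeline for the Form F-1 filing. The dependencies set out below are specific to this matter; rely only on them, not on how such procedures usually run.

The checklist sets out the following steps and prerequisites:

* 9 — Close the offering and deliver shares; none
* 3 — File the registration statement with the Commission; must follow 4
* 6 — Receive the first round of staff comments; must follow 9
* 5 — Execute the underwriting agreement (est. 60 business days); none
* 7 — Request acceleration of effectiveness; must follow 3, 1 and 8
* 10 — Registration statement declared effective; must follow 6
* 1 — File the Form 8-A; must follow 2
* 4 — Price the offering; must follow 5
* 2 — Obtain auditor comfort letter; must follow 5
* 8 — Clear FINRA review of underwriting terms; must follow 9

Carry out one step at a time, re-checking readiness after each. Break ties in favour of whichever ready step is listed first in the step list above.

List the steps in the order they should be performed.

9 → 6 → 5 → 10 → 4 → 3 → 2 → 1 → 8 → 7

Nothing is required for 9 and 5. 9 is listed earlier → 9 first.
6 and 8 now also ready, so the ready set is {6, 5, 8}; 6 is listed earlier → 6.
10 now also ready, so the ready set is {5, 10, 8}; 5 is listed earlier → 5.
4 and 2 now also ready, so the ready set is {10, 4, 2, 8}; 10 is listed earlier → 10.
4, 2 and 8 are all available; 4 is listed earlier → 4.
3, 2 and 8 are all available; 3 is listed earlier → 3.
Ready: 2 and 8. 2 is listed earlier → 2.
Now 1 and 8 have their prerequisites met. 1 is listed earlier, so 1 next.
8 needed 9, now all done → 8.
Next only 7 has its prerequisites met → 7.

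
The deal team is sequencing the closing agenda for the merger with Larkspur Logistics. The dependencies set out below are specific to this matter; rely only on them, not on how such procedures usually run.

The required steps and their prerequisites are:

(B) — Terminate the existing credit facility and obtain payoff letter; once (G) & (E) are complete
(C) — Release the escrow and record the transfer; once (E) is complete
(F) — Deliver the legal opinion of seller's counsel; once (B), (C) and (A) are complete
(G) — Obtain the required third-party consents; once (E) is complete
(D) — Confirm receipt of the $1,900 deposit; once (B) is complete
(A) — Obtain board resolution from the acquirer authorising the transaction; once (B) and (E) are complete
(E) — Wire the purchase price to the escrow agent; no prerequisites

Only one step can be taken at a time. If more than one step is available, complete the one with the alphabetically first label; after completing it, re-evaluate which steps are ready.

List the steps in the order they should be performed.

(E) → (C) → (G) → (B) → (A) → (D) → (F)

(E) is the only step with nothing outstanding, so it goes first.
Ready: (C) and (G). (C) has the earlier label → (C).
(G) needed (E), now all done → (G).
(B) is the only step now ready → (B).
Ready: (A) and (D). (A) has the earlier label → (A).
(D) and (F) are both available; (D) has the earlier label → (D).
(F) needed (A), (B) and (C), now all done → (F).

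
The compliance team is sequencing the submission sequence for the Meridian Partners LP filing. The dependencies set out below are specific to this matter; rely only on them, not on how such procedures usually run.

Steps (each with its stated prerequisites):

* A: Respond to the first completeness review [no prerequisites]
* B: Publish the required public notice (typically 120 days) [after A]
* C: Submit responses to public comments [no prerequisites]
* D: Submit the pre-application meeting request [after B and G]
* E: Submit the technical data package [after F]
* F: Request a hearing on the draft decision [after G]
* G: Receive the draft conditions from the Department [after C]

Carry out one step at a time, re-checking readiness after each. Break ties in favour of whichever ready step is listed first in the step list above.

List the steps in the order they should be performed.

A, B, C, G, D, F, E

Nothing is required for A and C. A is listed earlier → A first.
B now also ready, so the ready set is {B, C}; B is listed earlier → B.
Next only C has its prerequisites met → C.
Next only G has its prerequisites met → G.
Ready: D and F. D is listed earlier → D.
F needed G, now all done → F.
That leaves E as the only ready step → E.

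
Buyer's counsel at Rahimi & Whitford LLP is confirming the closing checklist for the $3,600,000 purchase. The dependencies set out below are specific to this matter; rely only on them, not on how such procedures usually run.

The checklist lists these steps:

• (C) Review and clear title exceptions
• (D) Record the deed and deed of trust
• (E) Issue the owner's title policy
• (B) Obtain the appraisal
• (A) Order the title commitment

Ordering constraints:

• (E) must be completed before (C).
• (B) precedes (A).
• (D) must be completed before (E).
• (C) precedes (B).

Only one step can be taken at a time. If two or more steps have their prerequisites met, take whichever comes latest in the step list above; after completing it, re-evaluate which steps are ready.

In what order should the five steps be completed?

Only (D) has no prerequisites, so it is first.
That leaves (E) as the only ready step → (E).
(C) needed (E), now all done → (C).
(B) needed (C), now all done → (B).
Next only (A) has its prerequisites met → (A).

(D) (E) (C) (B) (A)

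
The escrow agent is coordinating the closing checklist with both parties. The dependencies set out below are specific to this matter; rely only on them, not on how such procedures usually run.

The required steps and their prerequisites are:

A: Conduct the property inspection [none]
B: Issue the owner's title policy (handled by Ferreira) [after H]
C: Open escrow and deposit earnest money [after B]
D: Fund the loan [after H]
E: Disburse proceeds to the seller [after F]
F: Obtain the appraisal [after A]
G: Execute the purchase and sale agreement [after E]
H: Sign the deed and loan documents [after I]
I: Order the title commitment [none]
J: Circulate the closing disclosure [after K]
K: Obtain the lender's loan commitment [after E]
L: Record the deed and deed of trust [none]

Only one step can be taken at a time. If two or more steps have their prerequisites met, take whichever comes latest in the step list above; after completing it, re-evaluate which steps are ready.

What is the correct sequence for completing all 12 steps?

L → I → H → D → B → C → A → F → E → K → J → G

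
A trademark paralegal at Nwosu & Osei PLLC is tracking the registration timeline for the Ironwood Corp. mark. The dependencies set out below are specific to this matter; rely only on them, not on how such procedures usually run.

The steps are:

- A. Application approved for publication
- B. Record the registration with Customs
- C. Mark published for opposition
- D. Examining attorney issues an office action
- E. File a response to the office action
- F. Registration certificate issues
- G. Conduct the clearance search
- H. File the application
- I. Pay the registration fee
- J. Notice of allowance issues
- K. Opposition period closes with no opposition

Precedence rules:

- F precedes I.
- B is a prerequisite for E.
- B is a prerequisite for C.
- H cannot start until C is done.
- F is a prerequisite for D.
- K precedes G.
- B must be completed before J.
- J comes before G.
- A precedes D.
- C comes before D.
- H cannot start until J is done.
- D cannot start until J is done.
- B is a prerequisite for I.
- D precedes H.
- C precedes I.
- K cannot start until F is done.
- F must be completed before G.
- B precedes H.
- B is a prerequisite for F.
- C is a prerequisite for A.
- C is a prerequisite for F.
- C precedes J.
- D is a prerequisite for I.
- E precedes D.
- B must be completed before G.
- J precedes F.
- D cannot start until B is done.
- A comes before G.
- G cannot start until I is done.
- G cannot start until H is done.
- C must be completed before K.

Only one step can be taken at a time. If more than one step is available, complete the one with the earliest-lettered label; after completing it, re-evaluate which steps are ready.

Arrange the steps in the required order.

B has no prerequisites → B first.
C and E are both available; C has the earlier label → C.
A and J now also ready, so the ready set is {A, E, J}; A has the earlier label → A.
Ready: E and J. E has the earlier label → E.
J needed B and C, now all done → J.
F needed B, C and J, now all done → F.
Now D and K have their prerequisites met. D has the earlier label, so D next.
H and I now also ready, so the ready set is {H, I, K}; H has the earlier label → H.
I and K are both available; I has the earlier label → I.
K needed C and F, now all done → K.
Next only G has its prerequisites met → G.

B C A E J F D H I K G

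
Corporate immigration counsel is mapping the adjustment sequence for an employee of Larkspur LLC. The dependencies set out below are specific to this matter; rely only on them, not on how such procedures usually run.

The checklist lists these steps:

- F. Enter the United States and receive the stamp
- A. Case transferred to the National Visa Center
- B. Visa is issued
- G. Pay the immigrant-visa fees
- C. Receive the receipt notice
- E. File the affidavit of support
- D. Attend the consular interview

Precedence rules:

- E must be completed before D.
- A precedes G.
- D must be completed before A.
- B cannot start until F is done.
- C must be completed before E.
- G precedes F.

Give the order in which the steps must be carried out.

C, E, D, A, G, F, B

Only C has no prerequisites, so it is first.
Next only E has its prerequisites met → E.
D is the only step now ready → D.
That leaves A as the only ready step → A.
G is the only step now ready → G.
Next only F has its prerequisites met → F.
B needed F, now all done → B.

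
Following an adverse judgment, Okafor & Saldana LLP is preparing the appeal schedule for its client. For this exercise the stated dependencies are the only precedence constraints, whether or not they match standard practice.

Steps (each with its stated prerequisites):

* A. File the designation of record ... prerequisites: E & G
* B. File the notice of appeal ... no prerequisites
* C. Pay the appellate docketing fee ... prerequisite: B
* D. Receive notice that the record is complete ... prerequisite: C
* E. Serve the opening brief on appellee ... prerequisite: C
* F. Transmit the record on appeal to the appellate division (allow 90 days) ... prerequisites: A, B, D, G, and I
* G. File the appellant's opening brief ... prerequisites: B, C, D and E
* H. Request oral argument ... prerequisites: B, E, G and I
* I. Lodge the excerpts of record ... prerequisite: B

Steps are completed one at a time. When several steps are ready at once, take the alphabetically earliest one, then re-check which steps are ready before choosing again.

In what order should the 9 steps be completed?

B, C, D, E, G, A, I, F, H

B has no prerequisites → B first.
C and I are both available; C has the earlier label → C.
D and E now also ready, so the ready set is {D, E, I}; D has the earlier label → D.
E and I are both available; E has the earlier label → E.
G now also ready, so the ready set is {G, I}; G has the earlier label → G.
Now A and I have their prerequisites met. A has the earlier label, so A next.
I needed B, now all done → I.
Now F and H have their prerequisites met. F has the earlier label, so F next.
That leaves H as the only ready step → H.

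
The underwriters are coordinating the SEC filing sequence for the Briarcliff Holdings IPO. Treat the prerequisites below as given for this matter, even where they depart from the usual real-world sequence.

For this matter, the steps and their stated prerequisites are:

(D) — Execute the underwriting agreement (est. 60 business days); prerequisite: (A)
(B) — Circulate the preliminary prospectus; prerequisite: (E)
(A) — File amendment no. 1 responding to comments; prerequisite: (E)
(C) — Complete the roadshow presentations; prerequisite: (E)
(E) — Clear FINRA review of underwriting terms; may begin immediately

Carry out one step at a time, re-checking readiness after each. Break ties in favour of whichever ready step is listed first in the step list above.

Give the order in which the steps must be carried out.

(E) → (B) → (A) → (D) → (C)

Only (E) has no prerequisites, so it is first.
Now (B), (A) and (C) have their prerequisites met. (B) is listed earlier, so (B) next.
Now (A) and (C) have their prerequisites met. (A) is listed earlier, so (A) next.
Now (D) and (C) have their prerequisites met. (D) is listed earlier, so (D) next.
Next only (C) has its prerequisites met → (C).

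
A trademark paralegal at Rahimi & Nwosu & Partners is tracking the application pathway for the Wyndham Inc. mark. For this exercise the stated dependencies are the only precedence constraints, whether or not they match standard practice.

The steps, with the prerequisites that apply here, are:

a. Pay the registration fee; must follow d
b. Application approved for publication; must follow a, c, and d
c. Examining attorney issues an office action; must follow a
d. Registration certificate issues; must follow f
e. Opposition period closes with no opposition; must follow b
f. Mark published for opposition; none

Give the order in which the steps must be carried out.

f → d → a → c → b → e

Only f has no prerequisites, so it is first.
d needed f, now all done → d.
That leaves a as the only ready step → a.
c needed a, now all done → c.
That leaves b as the only ready step → b.
e needed b, now all done → e.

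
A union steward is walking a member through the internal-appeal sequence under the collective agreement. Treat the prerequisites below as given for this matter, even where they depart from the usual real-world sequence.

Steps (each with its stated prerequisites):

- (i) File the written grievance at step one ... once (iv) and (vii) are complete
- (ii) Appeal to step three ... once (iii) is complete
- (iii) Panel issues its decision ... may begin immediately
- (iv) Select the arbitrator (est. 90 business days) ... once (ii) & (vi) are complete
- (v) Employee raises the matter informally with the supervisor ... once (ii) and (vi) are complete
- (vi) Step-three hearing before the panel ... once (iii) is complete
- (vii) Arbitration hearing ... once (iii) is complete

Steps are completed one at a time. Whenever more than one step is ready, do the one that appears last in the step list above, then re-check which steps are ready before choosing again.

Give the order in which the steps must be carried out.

(iii), (vii), (vi), (ii), (v), (iv), (i)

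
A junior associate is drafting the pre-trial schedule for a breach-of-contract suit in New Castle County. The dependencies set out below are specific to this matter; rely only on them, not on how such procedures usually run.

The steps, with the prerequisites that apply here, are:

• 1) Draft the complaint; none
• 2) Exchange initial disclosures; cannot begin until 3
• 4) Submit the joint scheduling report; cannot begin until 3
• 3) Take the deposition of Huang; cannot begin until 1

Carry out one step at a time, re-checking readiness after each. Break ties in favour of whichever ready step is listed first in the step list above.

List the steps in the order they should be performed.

Only 1 has no prerequisites, so it is first.
That leaves 3 as the only ready step → 3.
Ready: 2 and 4. 2 is listed earlier → 2.
Next only 4 has its prerequisites met → 4.

1 → 3 → 2 → 4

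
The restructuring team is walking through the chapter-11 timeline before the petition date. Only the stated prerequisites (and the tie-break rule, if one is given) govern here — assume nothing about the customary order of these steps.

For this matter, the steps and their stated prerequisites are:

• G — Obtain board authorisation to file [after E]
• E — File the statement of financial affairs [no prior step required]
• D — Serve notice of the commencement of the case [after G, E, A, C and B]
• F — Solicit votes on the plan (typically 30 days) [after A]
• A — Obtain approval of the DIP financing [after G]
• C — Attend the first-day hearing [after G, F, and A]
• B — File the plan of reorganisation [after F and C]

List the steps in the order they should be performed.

E has no prerequisites → E first.
G needed E, now all done → G.
A is the only step now ready → A.
F is the only step now ready → F.
C is the only step now ready → C.
Next only B has its prerequisites met → B.
Next only D has its prerequisites met → D.

E, G, A, F, C, B, D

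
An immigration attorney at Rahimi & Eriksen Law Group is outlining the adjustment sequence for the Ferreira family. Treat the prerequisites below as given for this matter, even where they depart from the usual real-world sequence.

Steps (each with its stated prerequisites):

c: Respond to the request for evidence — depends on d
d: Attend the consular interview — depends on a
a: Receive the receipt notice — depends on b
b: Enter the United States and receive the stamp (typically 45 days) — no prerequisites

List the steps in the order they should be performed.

b, a, d, c

Only b has no prerequisites, so it is first.
a needed b, now all done → a.
That leaves d as the only ready step → d.
c is the only step now ready → c.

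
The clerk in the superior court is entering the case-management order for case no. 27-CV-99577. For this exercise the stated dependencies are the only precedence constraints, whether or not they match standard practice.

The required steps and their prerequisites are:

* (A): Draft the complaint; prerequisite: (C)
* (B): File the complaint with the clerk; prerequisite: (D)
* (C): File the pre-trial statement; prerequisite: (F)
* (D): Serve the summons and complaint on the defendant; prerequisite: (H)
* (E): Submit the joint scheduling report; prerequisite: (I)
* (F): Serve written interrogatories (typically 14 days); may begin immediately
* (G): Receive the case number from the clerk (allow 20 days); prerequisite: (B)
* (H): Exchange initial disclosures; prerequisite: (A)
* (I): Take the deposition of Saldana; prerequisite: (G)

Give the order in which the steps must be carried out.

(F) is the only step with nothing outstanding, so it goes first.
Next only (C) has its prerequisites met → (C).
That leaves (A) as the only ready step → (A).
(H) is the only step now ready → (H).
(D) is the only step now ready → (D).
Next only (B) has its prerequisites met → (B).
(G) is the only step now ready → (G).
(I) is the only step now ready → (I).
Next only (E) has its prerequisites met → (E).

(F) → (C) → (A) → (H) → (D) → (B) → (G) → (I) → (E)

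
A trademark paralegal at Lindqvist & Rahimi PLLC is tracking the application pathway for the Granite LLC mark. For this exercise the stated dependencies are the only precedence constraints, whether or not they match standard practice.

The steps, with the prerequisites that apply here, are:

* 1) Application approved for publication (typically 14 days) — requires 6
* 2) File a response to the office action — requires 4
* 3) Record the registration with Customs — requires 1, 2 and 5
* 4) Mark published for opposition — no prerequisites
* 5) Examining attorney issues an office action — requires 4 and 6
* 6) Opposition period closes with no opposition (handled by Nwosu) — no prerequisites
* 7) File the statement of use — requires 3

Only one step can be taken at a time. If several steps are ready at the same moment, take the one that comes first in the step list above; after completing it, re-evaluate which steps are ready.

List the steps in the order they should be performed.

4 and 6 have no prerequisites; 4 is listed earlier, so 4 is first.
2 now also ready, so the ready set is {2, 6}; 2 is listed earlier → 2.
6 is the only step now ready → 6.
Ready: 1 and 5. 1 is listed earlier → 1.
5 needed 4 and 6, now all done → 5.
3 needed 1, 2 and 5, now all done → 3.
Next only 7 has its prerequisites met → 7.

4, 2, 6, 1, 5, 3, 7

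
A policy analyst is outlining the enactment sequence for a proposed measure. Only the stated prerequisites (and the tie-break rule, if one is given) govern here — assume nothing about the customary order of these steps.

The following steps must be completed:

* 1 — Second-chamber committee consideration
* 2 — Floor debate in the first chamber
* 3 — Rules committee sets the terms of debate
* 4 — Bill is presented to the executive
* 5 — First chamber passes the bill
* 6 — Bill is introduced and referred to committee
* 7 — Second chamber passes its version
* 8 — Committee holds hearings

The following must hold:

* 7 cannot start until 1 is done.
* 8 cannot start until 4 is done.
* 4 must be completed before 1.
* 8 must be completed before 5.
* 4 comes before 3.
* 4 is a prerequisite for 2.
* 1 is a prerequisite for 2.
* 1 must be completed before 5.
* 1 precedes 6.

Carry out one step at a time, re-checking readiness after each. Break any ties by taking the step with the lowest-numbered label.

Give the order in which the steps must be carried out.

4 is the only step with nothing outstanding, so it goes first.
1, 3 and 8 are all available; 1 has the earlier label → 1.
2, 6 and 7 now also ready, so the ready set is {2, 3, 6, 7, 8}; 2 has the earlier label → 2.
Ready: 3, 6, 7 and 8. 3 has the earlier label → 3.
Ready: 6, 7 and 8. 6 has the earlier label → 6.
Now 7 and 8 have their prerequisites met. 7 has the earlier label, so 7 next.
8 is the only step now ready → 8.
5 needed 1 and 8, now all done → 5.

4, 1, 2, 3, 6, 7, 8, 5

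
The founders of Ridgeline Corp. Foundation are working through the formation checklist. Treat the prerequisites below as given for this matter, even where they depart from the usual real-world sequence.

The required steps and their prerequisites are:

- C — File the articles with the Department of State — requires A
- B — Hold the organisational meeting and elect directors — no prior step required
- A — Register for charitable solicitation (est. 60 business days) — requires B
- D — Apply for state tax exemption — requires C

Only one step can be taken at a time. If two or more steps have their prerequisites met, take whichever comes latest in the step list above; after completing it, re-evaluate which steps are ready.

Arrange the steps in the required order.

B is the only step with nothing outstanding, so it goes first.
A is the only step now ready → A.
C is the only step now ready → C.
D is the only step now ready → D.

B, A, C, D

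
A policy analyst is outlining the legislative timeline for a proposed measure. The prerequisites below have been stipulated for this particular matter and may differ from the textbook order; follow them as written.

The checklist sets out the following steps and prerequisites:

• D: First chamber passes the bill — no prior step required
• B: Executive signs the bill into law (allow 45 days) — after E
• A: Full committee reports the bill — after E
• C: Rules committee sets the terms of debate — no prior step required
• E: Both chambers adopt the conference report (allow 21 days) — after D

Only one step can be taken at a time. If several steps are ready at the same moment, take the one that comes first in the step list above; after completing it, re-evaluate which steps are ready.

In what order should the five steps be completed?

D → C → E → B → A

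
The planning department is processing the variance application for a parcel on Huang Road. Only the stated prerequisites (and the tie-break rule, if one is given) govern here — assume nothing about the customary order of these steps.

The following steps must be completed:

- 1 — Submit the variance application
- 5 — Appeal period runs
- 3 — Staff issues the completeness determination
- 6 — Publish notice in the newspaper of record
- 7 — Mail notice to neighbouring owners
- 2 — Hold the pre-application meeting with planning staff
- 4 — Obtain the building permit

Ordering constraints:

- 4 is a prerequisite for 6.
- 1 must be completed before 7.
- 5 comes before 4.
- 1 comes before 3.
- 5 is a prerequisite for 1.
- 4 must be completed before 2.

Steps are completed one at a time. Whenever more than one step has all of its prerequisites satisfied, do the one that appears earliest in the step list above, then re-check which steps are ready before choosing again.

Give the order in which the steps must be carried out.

5 1 3 7 4 6 2

Only 5 has no prerequisites, so it is first.
1 and 4 are both available; 1 is listed earlier → 1.
Now 3, 7 and 4 have their prerequisites met. 3 is listed earlier, so 3 next.
7 and 4 are both available; 7 is listed earlier → 7.
That leaves 4 as the only ready step → 4.
Now 6 and 2 have their prerequisites met. 6 is listed earlier, so 6 next.
2 needed 4, now all done → 2.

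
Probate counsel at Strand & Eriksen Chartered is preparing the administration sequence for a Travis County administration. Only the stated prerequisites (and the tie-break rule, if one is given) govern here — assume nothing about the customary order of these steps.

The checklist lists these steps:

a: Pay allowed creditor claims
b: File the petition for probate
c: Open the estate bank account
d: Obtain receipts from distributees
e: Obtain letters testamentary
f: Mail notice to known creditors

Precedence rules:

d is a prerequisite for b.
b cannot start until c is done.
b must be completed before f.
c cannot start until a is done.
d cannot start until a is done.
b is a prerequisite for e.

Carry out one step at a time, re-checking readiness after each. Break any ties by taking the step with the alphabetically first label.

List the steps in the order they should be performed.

a c d b e f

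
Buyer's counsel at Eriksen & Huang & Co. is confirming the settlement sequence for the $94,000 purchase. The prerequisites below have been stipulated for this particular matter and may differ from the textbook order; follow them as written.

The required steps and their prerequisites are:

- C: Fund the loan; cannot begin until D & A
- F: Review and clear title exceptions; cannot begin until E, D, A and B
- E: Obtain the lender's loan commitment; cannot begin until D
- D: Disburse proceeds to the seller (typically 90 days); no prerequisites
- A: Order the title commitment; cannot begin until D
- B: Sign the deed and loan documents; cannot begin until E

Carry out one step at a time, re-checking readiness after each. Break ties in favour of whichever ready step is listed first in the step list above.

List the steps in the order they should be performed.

D is the only step with nothing outstanding, so it goes first.
E and A are both available; E is listed earlier → E.
A and B are both available; A is listed earlier → A.
Ready: C and B. C is listed earlier → C.
B is the only step now ready → B.
That leaves F as the only ready step → F.

D, E, A, C, B, F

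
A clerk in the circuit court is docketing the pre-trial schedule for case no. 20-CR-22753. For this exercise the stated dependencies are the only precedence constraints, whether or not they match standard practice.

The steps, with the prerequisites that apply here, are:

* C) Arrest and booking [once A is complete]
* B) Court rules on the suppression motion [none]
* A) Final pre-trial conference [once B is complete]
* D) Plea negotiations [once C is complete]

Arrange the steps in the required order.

B, A, C, D

B is the only step with nothing outstanding, so it goes first.
A needed B, now all done → A.
Next only C has its prerequisites met → C.
D is the only step now ready → D.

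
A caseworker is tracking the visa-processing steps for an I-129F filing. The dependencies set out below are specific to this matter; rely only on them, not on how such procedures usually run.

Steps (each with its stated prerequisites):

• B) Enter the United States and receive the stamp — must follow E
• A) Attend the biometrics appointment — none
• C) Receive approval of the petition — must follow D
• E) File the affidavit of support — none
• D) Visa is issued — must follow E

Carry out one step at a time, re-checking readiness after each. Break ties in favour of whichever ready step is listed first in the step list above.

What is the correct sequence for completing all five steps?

A E B D C

Nothing is required for A and E. A is listed earlier → A first.
Next only E has its prerequisites met → E.
Ready: B and D. B is listed earlier → B.
D is the only step now ready → D.
C needed D, now all done → C.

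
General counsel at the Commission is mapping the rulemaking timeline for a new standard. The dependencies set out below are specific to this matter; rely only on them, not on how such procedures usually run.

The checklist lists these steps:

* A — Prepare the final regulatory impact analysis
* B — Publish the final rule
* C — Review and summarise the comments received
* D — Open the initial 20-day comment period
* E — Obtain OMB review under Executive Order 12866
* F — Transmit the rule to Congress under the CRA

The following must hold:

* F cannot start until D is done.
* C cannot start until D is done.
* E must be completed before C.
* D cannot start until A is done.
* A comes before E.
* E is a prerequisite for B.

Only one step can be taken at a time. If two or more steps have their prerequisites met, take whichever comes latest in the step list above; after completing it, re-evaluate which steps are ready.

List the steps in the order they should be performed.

A E D F C B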